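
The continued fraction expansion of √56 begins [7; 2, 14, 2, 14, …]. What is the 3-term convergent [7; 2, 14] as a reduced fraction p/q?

Start with 14.
2 + 1/(14/1) = 2 + 1/14 = 29/14
7 + 1/(29/14) = 7 + 14/29 = 217/29

217/29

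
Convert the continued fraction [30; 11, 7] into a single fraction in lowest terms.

a_0 = 30: 30/1
a_1 = 11: 331/11
a_2 = 7: 2347/78

2347/78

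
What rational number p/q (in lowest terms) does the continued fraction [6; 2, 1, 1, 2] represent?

Start with 2.
1 + 1/(2/1) = 1 + 1/2 = 3/2
1 + 1/(3/2) = 1 + 2/3 = 5/3
2 + 1/(5/3) = 2 + 3/5 = 13/5
6 + 1/(13/5) = 6 + 5/13 = 83/13

83/13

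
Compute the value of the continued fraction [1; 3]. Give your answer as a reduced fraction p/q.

4/3

Start with 3.
1 + 1/(3/1) = 1 + 1/3 = 4/3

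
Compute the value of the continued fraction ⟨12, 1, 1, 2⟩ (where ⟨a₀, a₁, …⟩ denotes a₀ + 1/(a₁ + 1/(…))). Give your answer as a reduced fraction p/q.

Start with 2.
1 + 1/(2/1) = 1 + 1/2 = 3/2
1 + 1/(3/2) = 1 + 2/3 = 5/3
12 + 1/(5/3) = 12 + 3/5 = 63/5

63/5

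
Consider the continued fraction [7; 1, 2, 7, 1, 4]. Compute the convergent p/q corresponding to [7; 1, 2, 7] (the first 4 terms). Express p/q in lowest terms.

169/22

a_0 = 7: 7/1
a_1 = 1: 8/1
a_2 = 2: 23/3
a_3 = 7: 169/22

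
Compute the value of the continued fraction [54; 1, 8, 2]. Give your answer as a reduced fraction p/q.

1043/19

a_0 = 54: 54/1
a_1 = 1: 55/1
a_2 = 8: 494/9
a_3 = 2: 1043/19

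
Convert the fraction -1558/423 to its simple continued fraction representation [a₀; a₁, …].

Run the Euclidean algorithm, recording each quotient:
-1558 ÷ 423 → quotient -4, remainder 134
423 ÷ 134 → quotient 3, remainder 21
134 ÷ 21 → quotient 6, remainder 8
21 ÷ 8 → quotient 2, remainder 5
8 ÷ 5 → quotient 1, remainder 3
5 ÷ 3 → quotient 1, remainder 2
3 ÷ 2 → quotient 1, remainder 1
2 ÷ 1 → quotient 2, remainder 0

[-4; 3, 6, 2, 1, 1, 1, 2]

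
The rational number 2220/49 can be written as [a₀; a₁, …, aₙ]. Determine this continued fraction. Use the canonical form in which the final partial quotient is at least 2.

[45; 3, 3, 1, 3]

Repeatedly divide and take the remainder:
2220 ÷ 49 → quotient 45, remainder 15
49 ÷ 15 → quotient 3, remainder 4
15 ÷ 4 → quotient 3, remainder 3
4 ÷ 3 → quotient 1, remainder 1
3 ÷ 1 → quotient 3, remainder 0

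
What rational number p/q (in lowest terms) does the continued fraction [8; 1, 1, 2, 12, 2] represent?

a_0 = 8: 8/1
a_1 = 1: 9/1
a_2 = 1: 17/2
a_3 = 2: 43/5
a_4 = 12: 533/62
a_5 = 2: 1109/129

1109/129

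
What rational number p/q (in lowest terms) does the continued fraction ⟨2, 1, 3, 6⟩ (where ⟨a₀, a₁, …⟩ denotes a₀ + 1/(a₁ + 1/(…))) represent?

Start with 6.
3 + 1/(6/1) = 3 + 1/6 = 19/6
1 + 1/(19/6) = 1 + 6/19 = 25/19
2 + 1/(25/19) = 2 + 19/25 = 69/25

69/25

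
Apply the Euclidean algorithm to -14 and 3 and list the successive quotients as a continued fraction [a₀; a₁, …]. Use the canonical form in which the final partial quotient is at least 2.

Run the Euclidean algorithm, recording each quotient:
-14 ÷ 3 → quotient -5, remainder 1
3 ÷ 1 → quotient 3, remainder 0

[-5; 3]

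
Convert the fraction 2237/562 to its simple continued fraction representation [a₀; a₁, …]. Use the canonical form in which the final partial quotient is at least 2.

[3; 1, 50, 11]

⌊2237/562⌋ = 3, remainder 551
⌊562/551⌋ = 1, remainder 11
⌊551/11⌋ = 50, remainder 1
⌊11/1⌋ = 11, remainder 0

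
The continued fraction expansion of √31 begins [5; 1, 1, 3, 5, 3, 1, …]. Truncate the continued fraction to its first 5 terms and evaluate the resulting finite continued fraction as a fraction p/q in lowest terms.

Starting at the tail and folding back:
Start with 5.
3 + 1/(5/1) = 3 + 1/5 = 16/5
1 + 1/(16/5) = 1 + 5/16 = 21/16
1 + 1/(21/16) = 1 + 16/21 = 37/21
5 + 1/(37/21) = 5 + 21/37 = 206/37

206/37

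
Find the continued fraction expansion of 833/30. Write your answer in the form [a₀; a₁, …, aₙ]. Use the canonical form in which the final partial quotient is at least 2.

833 = 27·30 + 23, so a_0 = 27
30 = 1·23 + 7, so a_1 = 1
23 = 3·7 + 2, so a_2 = 3
7 = 3·2 + 1, so a_3 = 3
2 = 2·1 + 0, so a_4 = 2

[27; 1, 3, 3, 2]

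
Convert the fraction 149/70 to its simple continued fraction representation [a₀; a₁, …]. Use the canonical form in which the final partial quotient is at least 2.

⌊149/70⌋ = 2, remainder 9
⌊70/9⌋ = 7, remainder 7
⌊9/7⌋ = 1, remainder 2
⌊7/2⌋ = 3, remainder 1
⌊2/1⌋ = 2, remainder 0

[2; 7, 1, 3, 2]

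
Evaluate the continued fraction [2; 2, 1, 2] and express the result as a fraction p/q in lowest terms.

Compute successive convergents:
a_0 = 2: 2/1
a_1 = 2: 5/2
a_2 = 1: 7/3
a_3 = 2: 19/8

19/8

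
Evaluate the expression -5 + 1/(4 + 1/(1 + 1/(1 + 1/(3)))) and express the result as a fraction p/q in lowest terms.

-153/32

Starting at the tail and folding back:
Start with 3.
1 + 1/(3/1) = 1 + 1/3 = 4/3
1 + 1/(4/3) = 1 + 3/4 = 7/4
4 + 1/(7/4) = 4 + 4/7 = 32/7
-5 + 1/(32/7) = -5 + 7/32 = -153/32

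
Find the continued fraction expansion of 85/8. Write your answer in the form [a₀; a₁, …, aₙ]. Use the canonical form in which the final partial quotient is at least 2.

[10; 1, 1, 1, 2]

⌊85/8⌋ = 10, remainder 5
⌊8/5⌋ = 1, remainder 3
⌊5/3⌋ = 1, remainder 2
⌊3/2⌋ = 1, remainder 1
⌊2/1⌋ = 2, remainder 0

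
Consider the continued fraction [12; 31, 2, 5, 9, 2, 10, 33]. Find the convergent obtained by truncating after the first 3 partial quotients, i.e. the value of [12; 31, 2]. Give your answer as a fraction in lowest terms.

758/63

a_0 = 12: 12/1
a_1 = 31: 373/31
a_2 = 2: 758/63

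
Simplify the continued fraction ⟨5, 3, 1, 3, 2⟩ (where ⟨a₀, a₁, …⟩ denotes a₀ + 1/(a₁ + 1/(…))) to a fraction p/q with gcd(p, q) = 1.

179/34

Work from the innermost term outward:
Start with 2.
3 + 1/(2/1) = 3 + 1/2 = 7/2
1 + 1/(7/2) = 1 + 2/7 = 9/7
3 + 1/(9/7) = 3 + 7/9 = 34/9
5 + 1/(34/9) = 5 + 9/34 = 179/34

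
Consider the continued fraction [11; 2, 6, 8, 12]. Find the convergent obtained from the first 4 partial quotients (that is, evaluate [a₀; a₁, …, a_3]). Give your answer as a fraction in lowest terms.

a_0 = 11: 11/1
a_1 = 2: 23/2
a_2 = 6: 149/13
a_3 = 8: 1215/106

1215/106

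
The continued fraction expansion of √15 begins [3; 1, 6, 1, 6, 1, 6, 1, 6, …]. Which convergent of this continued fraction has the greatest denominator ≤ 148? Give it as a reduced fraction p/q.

244/63

a_0 = 3: 3/1  (≤ bound)
a_1 = 1: 4/1  (≤ bound)
a_2 = 6: 27/7  (≤ bound)
a_3 = 1: 31/8  (≤ bound)
a_4 = 6: 213/55  (≤ bound)
a_5 = 1: 244/63  (≤ bound)
a_6 = 6: 1677/433  (> 148, stop)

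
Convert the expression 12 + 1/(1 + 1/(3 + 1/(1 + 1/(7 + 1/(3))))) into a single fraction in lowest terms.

1561/122

Start with 3.
7 + 1/(3/1) = 7 + 1/3 = 22/3
1 + 1/(22/3) = 1 + 3/22 = 25/22
3 + 1/(25/22) = 3 + 22/25 = 97/25
1 + 1/(97/25) = 1 + 25/97 = 122/97
12 + 1/(122/97) = 12 + 97/122 = 1561/122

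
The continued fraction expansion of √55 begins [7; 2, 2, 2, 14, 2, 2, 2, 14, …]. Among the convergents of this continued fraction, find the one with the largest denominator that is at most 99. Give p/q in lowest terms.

89/12

a_0 = 7: 7/1  (≤ bound)
a_1 = 2: 15/2  (≤ bound)
a_2 = 2: 37/5  (≤ bound)
a_3 = 2: 89/12  (≤ bound)
a_4 = 14: 1283/173  (> 99, stop)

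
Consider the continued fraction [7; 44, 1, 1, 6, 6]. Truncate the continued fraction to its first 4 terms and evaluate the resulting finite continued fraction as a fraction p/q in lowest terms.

Start with 1.
1 + 1/(1/1) = 1 + 1/1 = 2/1
44 + 1/(2/1) = 44 + 1/2 = 89/2
7 + 1/(89/2) = 7 + 2/89 = 625/89

625/89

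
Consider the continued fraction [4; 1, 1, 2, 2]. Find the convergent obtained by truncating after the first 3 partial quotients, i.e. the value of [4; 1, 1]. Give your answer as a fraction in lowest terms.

a_0 = 4: 4/1
a_1 = 1: 5/1
a_2 = 1: 9/2

9/2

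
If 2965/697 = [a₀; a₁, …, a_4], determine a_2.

Run the Euclidean algorithm, recording each quotient:
2965 ÷ 697 → quotient 4, remainder 177
697 ÷ 177 → quotient 3, remainder 166
177 ÷ 166 → quotient 1, remainder 11

1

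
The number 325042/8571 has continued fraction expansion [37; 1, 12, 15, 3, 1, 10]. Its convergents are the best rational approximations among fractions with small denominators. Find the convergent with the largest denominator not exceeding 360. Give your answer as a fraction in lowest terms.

7433/196

a_0 = 37: 37/1  (≤ bound)
a_1 = 1: 38/1  (≤ bound)
a_2 = 12: 493/13  (≤ bound)
a_3 = 15: 7433/196  (≤ bound)
a_4 = 3: 22792/601  (> 360, stop)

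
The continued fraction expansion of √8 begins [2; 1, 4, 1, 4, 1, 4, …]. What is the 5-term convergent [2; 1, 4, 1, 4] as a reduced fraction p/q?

a_0 = 2: 2/1
a_1 = 1: 3/1
a_2 = 4: 14/5
a_3 = 1: 17/6
a_4 = 4: 82/29

82/29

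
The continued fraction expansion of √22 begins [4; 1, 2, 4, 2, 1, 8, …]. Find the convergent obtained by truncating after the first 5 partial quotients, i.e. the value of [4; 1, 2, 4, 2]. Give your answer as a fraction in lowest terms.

136/29

a_0 = 4: 4/1
a_1 = 1: 5/1
a_2 = 2: 14/3
a_3 = 4: 61/13
a_4 = 2: 136/29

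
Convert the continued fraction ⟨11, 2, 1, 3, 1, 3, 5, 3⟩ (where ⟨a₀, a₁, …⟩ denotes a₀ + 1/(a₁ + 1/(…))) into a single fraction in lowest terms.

10109/890

Starting at the tail and folding back:
Start with 3.
5 + 1/(3/1) = 5 + 1/3 = 16/3
3 + 1/(16/3) = 3 + 3/16 = 51/16
1 + 1/(51/16) = 1 + 16/51 = 67/51
3 + 1/(67/51) = 3 + 51/67 = 252/67
1 + 1/(252/67) = 1 + 67/252 = 319/252
2 + 1/(319/252) = 2 + 252/319 = 890/319
11 + 1/(890/319) = 11 + 319/890 = 10109/890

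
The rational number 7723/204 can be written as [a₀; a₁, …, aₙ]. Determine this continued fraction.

Repeatedly divide and take the remainder:
7723 ÷ 204 → quotient 37, remainder 175
204 ÷ 175 → quotient 1, remainder 29
175 ÷ 29 → quotient 6, remainder 1
29 ÷ 1 → quotient 29, remainder 0

[37; 1, 6, 29]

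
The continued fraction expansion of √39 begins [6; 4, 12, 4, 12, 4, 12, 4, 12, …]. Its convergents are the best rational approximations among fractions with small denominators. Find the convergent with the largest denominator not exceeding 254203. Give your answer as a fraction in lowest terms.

764394/122401

List convergents until the denominator exceeds the bound:
a_0 = 6: 6/1  (≤ bound)
a_1 = 4: 25/4  (≤ bound)
a_2 = 12: 306/49  (≤ bound)
a_3 = 4: 1249/200  (≤ bound)
a_4 = 12: 15294/2449  (≤ bound)
a_5 = 4: 62425/9996  (≤ bound)
a_6 = 12: 764394/122401  (≤ bound)
a_7 = 4: 3120001/499600  (> 254203, stop)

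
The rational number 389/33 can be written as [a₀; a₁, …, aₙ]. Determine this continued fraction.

Apply division with remainder until the remainder is 0:
389 = 11·33 + 26, so a_0 = 11
33 = 1·26 + 7, so a_1 = 1
26 = 3·7 + 5, so a_2 = 3
7 = 1·5 + 2, so a_3 = 1
5 = 2·2 + 1, so a_4 = 2
2 = 2·1 + 0, so a_5 = 2

[11; 1, 3, 1, 2, 2]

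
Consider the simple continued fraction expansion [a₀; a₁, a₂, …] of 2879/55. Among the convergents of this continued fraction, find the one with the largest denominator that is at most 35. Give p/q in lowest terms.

1361/26

a_0 = 52: 52/1  (≤ bound)
a_1 = 2: 105/2  (≤ bound)
a_2 = 1: 157/3  (≤ bound)
a_3 = 8: 1361/26  (≤ bound)
a_4 = 2: 2879/55  (> 35, stop)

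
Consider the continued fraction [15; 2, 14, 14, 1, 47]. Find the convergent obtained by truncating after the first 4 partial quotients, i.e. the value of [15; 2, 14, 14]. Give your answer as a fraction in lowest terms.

Start with 14.
14 + 1/(14/1) = 14 + 1/14 = 197/14
2 + 1/(197/14) = 2 + 14/197 = 408/197
15 + 1/(408/197) = 15 + 197/408 = 6317/408

6317/408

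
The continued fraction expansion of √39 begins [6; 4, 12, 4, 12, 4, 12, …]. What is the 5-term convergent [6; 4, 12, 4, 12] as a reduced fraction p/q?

15294/2449

Work from the innermost term outward:
Start with 12.
4 + 1/(12/1) = 4 + 1/12 = 49/12
12 + 1/(49/12) = 12 + 12/49 = 600/49
4 + 1/(600/49) = 4 + 49/600 = 2449/600
6 + 1/(2449/600) = 6 + 600/2449 = 15294/2449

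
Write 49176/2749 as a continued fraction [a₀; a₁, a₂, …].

Run the Euclidean algorithm, recording each quotient:
49176 ÷ 2749 → quotient 17, remainder 2443
2749 ÷ 2443 → quotient 1, remainder 306
2443 ÷ 306 → quotient 7, remainder 301
306 ÷ 301 → quotient 1, remainder 5
301 ÷ 5 → quotient 60, remainder 1
5 ÷ 1 → quotient 5, remainder 0

[17; 1, 7, 1, 60, 5]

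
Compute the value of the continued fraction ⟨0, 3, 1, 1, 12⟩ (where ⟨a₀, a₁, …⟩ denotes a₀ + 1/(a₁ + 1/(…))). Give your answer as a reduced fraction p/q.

25/88

a_0 = 0: 0/1
a_1 = 3: 1/3
a_2 = 1: 1/4
a_3 = 1: 2/7
a_4 = 12: 25/88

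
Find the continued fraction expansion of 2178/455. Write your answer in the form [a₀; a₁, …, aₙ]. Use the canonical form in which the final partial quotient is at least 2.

[4; 1, 3, 1, 2, 4, 3, 2]

Apply division with remainder until the remainder is 0:
2178 ÷ 455 → quotient 4, remainder 358
455 ÷ 358 → quotient 1, remainder 97
358 ÷ 97 → quotient 3, remainder 67
97 ÷ 67 → quotient 1, remainder 30
67 ÷ 30 → quotient 2, remainder 7
30 ÷ 7 → quotient 4, remainder 2
7 ÷ 2 → quotient 3, remainder 1
2 ÷ 1 → quotient 2, remainder 0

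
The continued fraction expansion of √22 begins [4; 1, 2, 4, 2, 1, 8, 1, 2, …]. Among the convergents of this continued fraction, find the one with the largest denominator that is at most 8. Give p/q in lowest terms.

List convergents until the denominator exceeds the bound:
a_0 = 4: 4/1  (≤ bound)
a_1 = 1: 5/1  (≤ bound)
a_2 = 2: 14/3  (≤ bound)
a_3 = 4: 61/13  (> 8, stop)

14/3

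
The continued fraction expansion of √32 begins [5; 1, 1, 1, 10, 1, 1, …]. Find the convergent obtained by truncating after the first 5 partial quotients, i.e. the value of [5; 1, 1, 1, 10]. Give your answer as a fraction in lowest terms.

a_0 = 5: 5/1
a_1 = 1: 6/1
a_2 = 1: 11/2
a_3 = 1: 17/3
a_4 = 10: 181/32

181/32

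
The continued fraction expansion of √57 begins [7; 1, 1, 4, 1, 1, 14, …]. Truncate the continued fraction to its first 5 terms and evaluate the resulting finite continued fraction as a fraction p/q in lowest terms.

83/11

Start with 1.
4 + 1/(1/1) = 4 + 1/1 = 5/1
1 + 1/(5/1) = 1 + 1/5 = 6/5
1 + 1/(6/5) = 1 + 5/6 = 11/6
7 + 1/(11/6) = 7 + 6/11 = 83/11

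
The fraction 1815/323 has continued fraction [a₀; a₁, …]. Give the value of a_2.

1

⌊1815/323⌋ = 5, remainder 200
⌊323/200⌋ = 1, remainder 123
⌊200/123⌋ = 1, remainder 77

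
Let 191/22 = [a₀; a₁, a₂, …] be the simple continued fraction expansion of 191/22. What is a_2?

191 = 8·22 + 15, so a_0 = 8
22 = 1·15 + 7, so a_1 = 1
15 = 2·7 + 1, so a_2 = 2

2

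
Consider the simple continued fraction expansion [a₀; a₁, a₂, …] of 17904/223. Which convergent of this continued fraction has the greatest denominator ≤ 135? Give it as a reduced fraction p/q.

a_0 = 80: 80/1  (≤ bound)
a_1 = 3: 241/3  (≤ bound)
a_2 = 2: 562/7  (≤ bound)
a_3 = 15: 8671/108  (≤ bound)
a_4 = 2: 17904/223  (> 135, stop)

8671/108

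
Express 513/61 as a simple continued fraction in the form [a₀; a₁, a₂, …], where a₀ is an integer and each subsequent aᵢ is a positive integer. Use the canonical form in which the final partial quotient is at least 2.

Repeatedly divide and take the remainder:
513 ÷ 61 → quotient 8, remainder 25
61 ÷ 25 → quotient 2, remainder 11
25 ÷ 11 → quotient 2, remainder 3
11 ÷ 3 → quotient 3, remainder 2
3 ÷ 2 → quotient 1, remainder 1
2 ÷ 1 → quotient 2, remainder 0

[8; 2, 2, 3, 1, 2]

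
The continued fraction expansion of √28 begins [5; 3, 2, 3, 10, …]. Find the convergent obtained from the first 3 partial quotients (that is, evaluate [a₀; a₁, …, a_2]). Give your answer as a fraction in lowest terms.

37/7

Work from the innermost term outward:
Start with 2.
3 + 1/(2/1) = 3 + 1/2 = 7/2
5 + 1/(7/2) = 5 + 2/7 = 37/7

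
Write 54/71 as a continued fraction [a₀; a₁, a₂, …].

54 = 0·71 + 54, so a_0 = 0
71 = 1·54 + 17, so a_1 = 1
54 = 3·17 + 3, so a_2 = 3
17 = 5·3 + 2, so a_3 = 5
3 = 1·2 + 1, so a_4 = 1
2 = 2·1 + 0, so a_5 = 2

[0; 1, 3, 5, 1, 2]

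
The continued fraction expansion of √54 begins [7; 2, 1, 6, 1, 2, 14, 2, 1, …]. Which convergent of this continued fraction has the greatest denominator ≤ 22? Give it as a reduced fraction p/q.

147/20

a_0 = 7: 7/1  (≤ bound)
a_1 = 2: 15/2  (≤ bound)
a_2 = 1: 22/3  (≤ bound)
a_3 = 6: 147/20  (≤ bound)
a_4 = 1: 169/23  (> 22, stop)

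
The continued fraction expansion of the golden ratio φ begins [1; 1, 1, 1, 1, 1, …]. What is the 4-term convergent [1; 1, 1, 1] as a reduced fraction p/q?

5/3

Collapse the nested fraction from the inside out:
Start with 1.
1 + 1/(1/1) = 1 + 1/1 = 2/1
1 + 1/(2/1) = 1 + 1/2 = 3/2
1 + 1/(3/2) = 1 + 2/3 = 5/3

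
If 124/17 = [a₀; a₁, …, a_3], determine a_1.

124 = 7·17 + 5, so a_0 = 7
17 = 3·5 + 2, so a_1 = 3

3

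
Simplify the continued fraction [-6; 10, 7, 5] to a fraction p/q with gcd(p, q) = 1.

-2154/365

Build up convergents one term at a time:
a_0 = -6: -6/1
a_1 = 10: -59/10
a_2 = 7: -419/71
a_3 = 5: -2154/365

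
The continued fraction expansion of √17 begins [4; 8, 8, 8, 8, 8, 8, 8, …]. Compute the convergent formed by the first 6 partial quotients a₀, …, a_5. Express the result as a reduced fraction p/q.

Start with 8.
8 + 1/(8/1) = 8 + 1/8 = 65/8
8 + 1/(65/8) = 8 + 8/65 = 528/65
8 + 1/(528/65) = 8 + 65/528 = 4289/528
8 + 1/(4289/528) = 8 + 528/4289 = 34840/4289
4 + 1/(34840/4289) = 4 + 4289/34840 = 143649/34840

143649/34840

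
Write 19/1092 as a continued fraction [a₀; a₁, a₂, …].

Run the Euclidean algorithm, recording each quotient:
⌊19/1092⌋ = 0, remainder 19
⌊1092/19⌋ = 57, remainder 9
⌊19/9⌋ = 2, remainder 1
⌊9/1⌋ = 9, remainder 0

[0; 57, 2, 9]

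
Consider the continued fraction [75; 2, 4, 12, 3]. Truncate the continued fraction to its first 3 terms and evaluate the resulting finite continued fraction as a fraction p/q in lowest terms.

679/9

a_0 = 75: 75/1
a_1 = 2: 151/2
a_2 = 4: 679/9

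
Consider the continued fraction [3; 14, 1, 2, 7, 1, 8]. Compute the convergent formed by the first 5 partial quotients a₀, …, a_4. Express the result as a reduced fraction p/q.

991/323

Work from the innermost term outward:
Start with 7.
2 + 1/(7/1) = 2 + 1/7 = 15/7
1 + 1/(15/7) = 1 + 7/15 = 22/15
14 + 1/(22/15) = 14 + 15/22 = 323/22
3 + 1/(323/22) = 3 + 22/323 = 991/323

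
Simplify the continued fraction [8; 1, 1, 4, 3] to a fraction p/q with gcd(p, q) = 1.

248/29

Build up convergents one term at a time:
a_0 = 8: 8/1
a_1 = 1: 9/1
a_2 = 1: 17/2
a_3 = 4: 77/9
a_4 = 3: 248/29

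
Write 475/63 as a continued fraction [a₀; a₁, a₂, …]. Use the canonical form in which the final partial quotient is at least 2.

[7; 1, 1, 5, 1, 4]

475 = 7·63 + 34, so a_0 = 7
63 = 1·34 + 29, so a_1 = 1
34 = 1·29 + 5, so a_2 = 1
29 = 5·5 + 4, so a_3 = 5
5 = 1·4 + 1, so a_4 = 1
4 = 4·1 + 0, so a_5 = 4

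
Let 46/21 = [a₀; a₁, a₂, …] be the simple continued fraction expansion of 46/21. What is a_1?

5

⌊46/21⌋ = 2, remainder 4
⌊21/4⌋ = 5, remainder 1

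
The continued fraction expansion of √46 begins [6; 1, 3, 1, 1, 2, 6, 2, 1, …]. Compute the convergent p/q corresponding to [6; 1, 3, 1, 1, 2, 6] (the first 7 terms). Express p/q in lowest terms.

a_0 = 6: 6/1
a_1 = 1: 7/1
a_2 = 3: 27/4
a_3 = 1: 34/5
a_4 = 1: 61/9
a_5 = 2: 156/23
a_6 = 6: 997/147

997/147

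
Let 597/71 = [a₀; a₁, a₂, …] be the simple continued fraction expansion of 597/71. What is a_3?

Apply division with remainder until the remainder is 0:
597 = 8·71 + 29, so a_0 = 8
71 = 2·29 + 13, so a_1 = 2
29 = 2·13 + 3, so a_2 = 2
13 = 4·3 + 1, so a_3 = 4

4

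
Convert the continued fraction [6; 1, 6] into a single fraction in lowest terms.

Start with 6.
1 + 1/(6/1) = 1 + 1/6 = 7/6
6 + 1/(7/6) = 6 + 6/7 = 48/7

48/7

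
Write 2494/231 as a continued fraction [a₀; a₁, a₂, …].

[10; 1, 3, 1, 10, 1, 3]

2494 ÷ 231 → quotient 10, remainder 184
231 ÷ 184 → quotient 1, remainder 47
184 ÷ 47 → quotient 3, remainder 43
47 ÷ 43 → quotient 1, remainder 4
43 ÷ 4 → quotient 10, remainder 3
4 ÷ 3 → quotient 1, remainder 1
3 ÷ 1 → quotient 3, remainder 0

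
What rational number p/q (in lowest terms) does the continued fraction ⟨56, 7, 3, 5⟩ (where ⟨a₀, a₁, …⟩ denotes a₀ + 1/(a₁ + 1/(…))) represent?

a_0 = 56: 56/1
a_1 = 7: 393/7
a_2 = 3: 1235/22
a_3 = 5: 6568/117

6568/117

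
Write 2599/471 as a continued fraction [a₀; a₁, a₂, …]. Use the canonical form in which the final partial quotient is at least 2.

2599 ÷ 471 → quotient 5, remainder 244
471 ÷ 244 → quotient 1, remainder 227
244 ÷ 227 → quotient 1, remainder 17
227 ÷ 17 → quotient 13, remainder 6
17 ÷ 6 → quotient 2, remainder 5
6 ÷ 5 → quotient 1, remainder 1
5 ÷ 1 → quotient 5, remainder 0

[5; 1, 1, 13, 2, 1, 5]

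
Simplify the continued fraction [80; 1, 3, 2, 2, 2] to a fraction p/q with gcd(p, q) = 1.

a_0 = 80: 80/1
a_1 = 1: 81/1
a_2 = 3: 323/4
a_3 = 2: 727/9
a_4 = 2: 1777/22
a_5 = 2: 4281/53

4281/53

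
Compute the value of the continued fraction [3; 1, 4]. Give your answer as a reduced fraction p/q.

19/5

a_0 = 3: 3/1
a_1 = 1: 4/1
a_2 = 4: 19/5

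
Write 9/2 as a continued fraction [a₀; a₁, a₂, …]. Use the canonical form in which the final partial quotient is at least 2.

Run the Euclidean algorithm, recording each quotient:
9 ÷ 2 → quotient 4, remainder 1
2 ÷ 1 → quotient 2, remainder 0

[4; 2]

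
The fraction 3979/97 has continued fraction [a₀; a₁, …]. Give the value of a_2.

2

⌊3979/97⌋ = 41, remainder 2
⌊97/2⌋ = 48, remainder 1
⌊2/1⌋ = 2, remainder 0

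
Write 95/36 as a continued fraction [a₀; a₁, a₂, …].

95 ÷ 36 → quotient 2, remainder 23
36 ÷ 23 → quotient 1, remainder 13
23 ÷ 13 → quotient 1, remainder 10
13 ÷ 10 → quotient 1, remainder 3
10 ÷ 3 → quotient 3, remainder 1
3 ÷ 1 → quotient 3, remainder 0

[2; 1, 1, 1, 3, 3]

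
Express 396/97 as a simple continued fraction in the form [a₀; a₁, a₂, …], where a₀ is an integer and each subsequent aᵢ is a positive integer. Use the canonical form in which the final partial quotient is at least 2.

[4; 12, 8]

⌊396/97⌋ = 4, remainder 8
⌊97/8⌋ = 12, remainder 1
⌊8/1⌋ = 8, remainder 0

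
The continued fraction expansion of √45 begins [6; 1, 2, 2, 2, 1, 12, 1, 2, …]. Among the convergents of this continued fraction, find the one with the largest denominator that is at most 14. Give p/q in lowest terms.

47/7

List convergents until the denominator exceeds the bound:
a_0 = 6: 6/1  (≤ bound)
a_1 = 1: 7/1  (≤ bound)
a_2 = 2: 20/3  (≤ bound)
a_3 = 2: 47/7  (≤ bound)
a_4 = 2: 114/17  (> 14, stop)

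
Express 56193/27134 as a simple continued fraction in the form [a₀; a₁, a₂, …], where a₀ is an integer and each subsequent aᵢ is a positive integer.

[2; 14, 10, 2, 6, 14]

⌊56193/27134⌋ = 2, remainder 1925
⌊27134/1925⌋ = 14, remainder 184
⌊1925/184⌋ = 10, remainder 85
⌊184/85⌋ = 2, remainder 14
⌊85/14⌋ = 6, remainder 1
⌊14/1⌋ = 14, remainder 0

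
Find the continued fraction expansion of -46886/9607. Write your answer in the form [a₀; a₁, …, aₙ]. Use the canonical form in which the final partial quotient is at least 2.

[-5; 8, 2, 1, 3, 3, 10, 3]

Repeatedly divide and take the remainder:
⌊-46886/9607⌋ = -5, remainder 1149
⌊9607/1149⌋ = 8, remainder 415
⌊1149/415⌋ = 2, remainder 319
⌊415/319⌋ = 1, remainder 96
⌊319/96⌋ = 3, remainder 31
⌊96/31⌋ = 3, remainder 3
⌊31/3⌋ = 10, remainder 1
⌊3/1⌋ = 3, remainder 0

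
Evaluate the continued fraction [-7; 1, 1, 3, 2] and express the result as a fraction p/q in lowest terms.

-103/16

Starting at the tail and folding back:
Start with 2.
3 + 1/(2/1) = 3 + 1/2 = 7/2
1 + 1/(7/2) = 1 + 2/7 = 9/7
1 + 1/(9/7) = 1 + 7/9 = 16/9
-7 + 1/(16/9) = -7 + 9/16 = -103/16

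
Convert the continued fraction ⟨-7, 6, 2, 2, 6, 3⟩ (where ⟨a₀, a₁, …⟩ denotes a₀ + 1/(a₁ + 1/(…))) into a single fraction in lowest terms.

-4428/647

Start with 3.
6 + 1/(3/1) = 6 + 1/3 = 19/3
2 + 1/(19/3) = 2 + 3/19 = 41/19
2 + 1/(41/19) = 2 + 19/41 = 101/41
6 + 1/(101/41) = 6 + 41/101 = 647/101
-7 + 1/(647/101) = -7 + 101/647 = -4428/647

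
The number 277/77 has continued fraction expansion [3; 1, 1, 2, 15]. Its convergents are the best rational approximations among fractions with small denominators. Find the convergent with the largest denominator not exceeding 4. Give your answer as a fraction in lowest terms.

7/2

a_0 = 3: 3/1  (≤ bound)
a_1 = 1: 4/1  (≤ bound)
a_2 = 1: 7/2  (≤ bound)
a_3 = 2: 18/5  (> 4, stop)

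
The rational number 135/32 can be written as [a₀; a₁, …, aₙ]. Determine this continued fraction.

135 ÷ 32 → quotient 4, remainder 7
32 ÷ 7 → quotient 4, remainder 4
7 ÷ 4 → quotient 1, remainder 3
4 ÷ 3 → quotient 1, remainder 1
3 ÷ 1 → quotient 3, remainder 0

[4; 4, 1, 1, 3]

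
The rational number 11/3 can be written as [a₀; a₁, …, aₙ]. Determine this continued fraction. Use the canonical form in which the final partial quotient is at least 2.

Run the Euclidean algorithm, recording each quotient:
⌊11/3⌋ = 3, remainder 2
⌊3/2⌋ = 1, remainder 1
⌊2/1⌋ = 2, remainder 0

[3; 1, 2]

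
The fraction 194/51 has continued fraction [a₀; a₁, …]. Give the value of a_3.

⌊194/51⌋ = 3, remainder 41
⌊51/41⌋ = 1, remainder 10
⌊41/10⌋ = 4, remainder 1
⌊10/1⌋ = 10, remainder 0

10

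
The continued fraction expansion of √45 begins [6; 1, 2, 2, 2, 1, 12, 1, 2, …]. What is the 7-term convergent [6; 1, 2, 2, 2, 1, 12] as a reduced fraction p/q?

2046/305

Start with 12.
1 + 1/(12/1) = 1 + 1/12 = 13/12
2 + 1/(13/12) = 2 + 12/13 = 38/13
2 + 1/(38/13) = 2 + 13/38 = 89/38
2 + 1/(89/38) = 2 + 38/89 = 216/89
1 + 1/(216/89) = 1 + 89/216 = 305/216
6 + 1/(305/216) = 6 + 216/305 = 2046/305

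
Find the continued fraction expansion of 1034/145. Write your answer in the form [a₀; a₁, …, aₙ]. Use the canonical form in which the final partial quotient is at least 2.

Run the Euclidean algorithm, recording each quotient:
1034 ÷ 145 → quotient 7, remainder 19
145 ÷ 19 → quotient 7, remainder 12
19 ÷ 12 → quotient 1, remainder 7
12 ÷ 7 → quotient 1, remainder 5
7 ÷ 5 → quotient 1, remainder 2
5 ÷ 2 → quotient 2, remainder 1
2 ÷ 1 → quotient 2, remainder 0

[7; 7, 1, 1, 1, 2, 2]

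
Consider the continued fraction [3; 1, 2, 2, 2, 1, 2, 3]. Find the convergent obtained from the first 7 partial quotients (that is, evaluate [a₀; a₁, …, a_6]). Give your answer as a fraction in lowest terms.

241/65

Build up convergents one term at a time:
a_0 = 3: 3/1
a_1 = 1: 4/1
a_2 = 2: 11/3
a_3 = 2: 26/7
a_4 = 2: 63/17
a_5 = 1: 89/24
a_6 = 2: 241/65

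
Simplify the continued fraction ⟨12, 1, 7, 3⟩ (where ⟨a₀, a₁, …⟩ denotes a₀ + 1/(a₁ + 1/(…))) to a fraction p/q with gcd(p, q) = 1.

Starting at the tail and folding back:
Start with 3.
7 + 1/(3/1) = 7 + 1/3 = 22/3
1 + 1/(22/3) = 1 + 3/22 = 25/22
12 + 1/(25/22) = 12 + 22/25 = 322/25

322/25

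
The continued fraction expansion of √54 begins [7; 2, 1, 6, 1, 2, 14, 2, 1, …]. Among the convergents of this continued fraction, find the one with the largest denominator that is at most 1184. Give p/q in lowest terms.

6959/947

a_0 = 7: 7/1  (≤ bound)
a_1 = 2: 15/2  (≤ bound)
a_2 = 1: 22/3  (≤ bound)
a_3 = 6: 147/20  (≤ bound)
a_4 = 1: 169/23  (≤ bound)
a_5 = 2: 485/66  (≤ bound)
a_6 = 14: 6959/947  (≤ bound)
a_7 = 2: 14403/1960  (> 1184, stop)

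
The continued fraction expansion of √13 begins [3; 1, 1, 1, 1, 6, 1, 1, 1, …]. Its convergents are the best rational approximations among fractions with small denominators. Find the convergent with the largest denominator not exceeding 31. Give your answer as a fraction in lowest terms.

a_0 = 3: 3/1  (≤ bound)
a_1 = 1: 4/1  (≤ bound)
a_2 = 1: 7/2  (≤ bound)
a_3 = 1: 11/3  (≤ bound)
a_4 = 1: 18/5  (≤ bound)
a_5 = 6: 119/33  (> 31, stop)

18/5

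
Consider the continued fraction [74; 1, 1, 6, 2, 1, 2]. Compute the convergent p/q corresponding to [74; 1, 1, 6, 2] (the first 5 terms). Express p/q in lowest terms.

2087/28

Collapse the nested fraction from the inside out:
Start with 2.
6 + 1/(2/1) = 6 + 1/2 = 13/2
1 + 1/(13/2) = 1 + 2/13 = 15/13
1 + 1/(15/13) = 1 + 13/15 = 28/15
74 + 1/(28/15) = 74 + 15/28 = 2087/28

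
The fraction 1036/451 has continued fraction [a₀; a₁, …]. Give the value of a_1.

3

Repeatedly divide and take the remainder:
⌊1036/451⌋ = 2, remainder 134
⌊451/134⌋ = 3, remainder 49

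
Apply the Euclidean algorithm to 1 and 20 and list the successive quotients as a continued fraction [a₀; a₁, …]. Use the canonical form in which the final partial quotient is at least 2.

⌊1/20⌋ = 0, remainder 1
⌊20/1⌋ = 20, remainder 0

[0; 20]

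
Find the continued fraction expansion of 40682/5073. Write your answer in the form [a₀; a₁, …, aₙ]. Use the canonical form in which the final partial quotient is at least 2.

[8; 51, 1, 3, 3, 1, 5]

40682 = 8·5073 + 98, so a_0 = 8
5073 = 51·98 + 75, so a_1 = 51
98 = 1·75 + 23, so a_2 = 1
75 = 3·23 + 6, so a_3 = 3
23 = 3·6 + 5, so a_4 = 3
6 = 1·5 + 1, so a_5 = 1
5 = 5·1 + 0, so a_6 = 5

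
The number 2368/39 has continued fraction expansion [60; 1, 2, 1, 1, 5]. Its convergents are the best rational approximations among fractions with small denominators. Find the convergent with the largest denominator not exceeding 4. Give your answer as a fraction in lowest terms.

243/4

List convergents until the denominator exceeds the bound:
a_0 = 60: 60/1  (≤ bound)
a_1 = 1: 61/1  (≤ bound)
a_2 = 2: 182/3  (≤ bound)
a_3 = 1: 243/4  (≤ bound)
a_4 = 1: 425/7  (> 4, stop)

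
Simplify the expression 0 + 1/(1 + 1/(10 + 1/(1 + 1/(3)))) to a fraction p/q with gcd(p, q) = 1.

43/47

Use the convergent recurrence hₖ = aₖ·hₖ₋₁ + hₖ₋₂ (and likewise for the denominators kₖ):
a_0 = 0: 0/1
a_1 = 1: 1/1
a_2 = 10: 10/11
a_3 = 1: 11/12
a_4 = 3: 43/47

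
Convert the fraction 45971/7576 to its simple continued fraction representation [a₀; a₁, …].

45971 = 6·7576 + 515, so a_0 = 6
7576 = 14·515 + 366, so a_1 = 14
515 = 1·366 + 149, so a_2 = 1
366 = 2·149 + 68, so a_3 = 2
149 = 2·68 + 13, so a_4 = 2
68 = 5·13 + 3, so a_5 = 5
13 = 4·3 + 1, so a_6 = 4
3 = 3·1 + 0, so a_7 = 3

[6; 14, 1, 2, 2, 5, 4, 3]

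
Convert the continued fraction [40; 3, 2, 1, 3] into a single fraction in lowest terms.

1491/37

a_0 = 40: 40/1
a_1 = 3: 121/3
a_2 = 2: 282/7
a_3 = 1: 403/10
a_4 = 3: 1491/37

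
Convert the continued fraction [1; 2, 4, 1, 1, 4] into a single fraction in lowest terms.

132/91

Work from the innermost term outward:
Start with 4.
1 + 1/(4/1) = 1 + 1/4 = 5/4
1 + 1/(5/4) = 1 + 4/5 = 9/5
4 + 1/(9/5) = 4 + 5/9 = 41/9
2 + 1/(41/9) = 2 + 9/41 = 91/41
1 + 1/(91/41) = 1 + 41/91 = 132/91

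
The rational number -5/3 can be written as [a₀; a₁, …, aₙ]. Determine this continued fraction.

[-2; 3]

-5 = -2·3 + 1, so a_0 = -2
3 = 3·1 + 0, so a_1 = 3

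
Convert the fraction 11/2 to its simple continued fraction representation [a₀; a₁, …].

[5; 2]

11 ÷ 2 → quotient 5, remainder 1
2 ÷ 1 → quotient 2, remainder 0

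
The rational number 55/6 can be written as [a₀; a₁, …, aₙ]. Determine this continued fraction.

[9; 6]

55 = 9·6 + 1, so a_0 = 9
6 = 6·1 + 0, so a_1 = 6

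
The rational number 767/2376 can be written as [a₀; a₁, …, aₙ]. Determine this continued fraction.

Apply division with remainder until the remainder is 0:
767 = 0·2376 + 767, so a_0 = 0
2376 = 3·767 + 75, so a_1 = 3
767 = 10·75 + 17, so a_2 = 10
75 = 4·17 + 7, so a_3 = 4
17 = 2·7 + 3, so a_4 = 2
7 = 2·3 + 1, so a_5 = 2
3 = 3·1 + 0, so a_6 = 3

[0; 3, 10, 4, 2, 2, 3]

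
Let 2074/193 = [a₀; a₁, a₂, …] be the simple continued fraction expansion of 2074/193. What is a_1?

2074 ÷ 193 → quotient 10, remainder 144
193 ÷ 144 → quotient 1, remainder 49

1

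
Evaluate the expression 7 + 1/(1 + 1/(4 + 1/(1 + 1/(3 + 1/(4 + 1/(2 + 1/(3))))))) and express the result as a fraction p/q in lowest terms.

Use the convergent recurrence hₖ = aₖ·hₖ₋₁ + hₖ₋₂ (and likewise for the denominators kₖ):
a_0 = 7: 7/1
a_1 = 1: 8/1
a_2 = 4: 39/5
a_3 = 1: 47/6
a_4 = 3: 180/23
a_5 = 4: 767/98
a_6 = 2: 1714/219
a_7 = 3: 5909/755

5909/755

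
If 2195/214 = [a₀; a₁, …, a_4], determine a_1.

2195 = 10·214 + 55, so a_0 = 10
214 = 3·55 + 49, so a_1 = 3

3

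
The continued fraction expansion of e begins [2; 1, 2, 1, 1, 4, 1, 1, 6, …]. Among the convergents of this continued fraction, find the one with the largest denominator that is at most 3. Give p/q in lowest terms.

8/3

List convergents until the denominator exceeds the bound:
a_0 = 2: 2/1  (≤ bound)
a_1 = 1: 3/1  (≤ bound)
a_2 = 2: 8/3  (≤ bound)
a_3 = 1: 11/4  (> 3, stop)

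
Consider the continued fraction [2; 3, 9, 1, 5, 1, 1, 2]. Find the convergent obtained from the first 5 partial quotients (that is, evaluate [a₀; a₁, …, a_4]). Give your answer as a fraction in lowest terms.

Build up convergents one term at a time:
a_0 = 2: 2/1
a_1 = 3: 7/3
a_2 = 9: 65/28
a_3 = 1: 72/31
a_4 = 5: 425/183

425/183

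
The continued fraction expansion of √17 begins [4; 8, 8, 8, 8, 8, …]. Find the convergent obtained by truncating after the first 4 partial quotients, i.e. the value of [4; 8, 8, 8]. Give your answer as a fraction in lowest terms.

2177/528

Start with 8.
8 + 1/(8/1) = 8 + 1/8 = 65/8
8 + 1/(65/8) = 8 + 8/65 = 528/65
4 + 1/(528/65) = 4 + 65/528 = 2177/528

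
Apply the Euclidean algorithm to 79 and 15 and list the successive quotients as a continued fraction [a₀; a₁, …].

79 ÷ 15 → quotient 5, remainder 4
15 ÷ 4 → quotient 3, remainder 3
4 ÷ 3 → quotient 1, remainder 1
3 ÷ 1 → quotient 3, remainder 0

[5; 3, 1, 3]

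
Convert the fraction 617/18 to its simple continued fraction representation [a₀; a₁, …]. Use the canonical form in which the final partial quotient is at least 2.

[34; 3, 1, 1, 2]

⌊617/18⌋ = 34, remainder 5
⌊18/5⌋ = 3, remainder 3
⌊5/3⌋ = 1, remainder 2
⌊3/2⌋ = 1, remainder 1
⌊2/1⌋ = 2, remainder 0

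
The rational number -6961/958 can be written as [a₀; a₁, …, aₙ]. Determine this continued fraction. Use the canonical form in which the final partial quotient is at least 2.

-6961 = -8·958 + 703, so a_0 = -8
958 = 1·703 + 255, so a_1 = 1
703 = 2·255 + 193, so a_2 = 2
255 = 1·193 + 62, so a_3 = 1
193 = 3·62 + 7, so a_4 = 3
62 = 8·7 + 6, so a_5 = 8
7 = 1·6 + 1, so a_6 = 1
6 = 6·1 + 0, so a_7 = 6

[-8; 1, 2, 1, 3, 8, 1, 6]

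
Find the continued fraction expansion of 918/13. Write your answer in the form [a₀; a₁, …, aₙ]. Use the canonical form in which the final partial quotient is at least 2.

[70; 1, 1, 1, 1, 2]

918 = 70·13 + 8, so a_0 = 70
13 = 1·8 + 5, so a_1 = 1
8 = 1·5 + 3, so a_2 = 1
5 = 1·3 + 2, so a_3 = 1
3 = 1·2 + 1, so a_4 = 1
2 = 2·1 + 0, so a_5 = 2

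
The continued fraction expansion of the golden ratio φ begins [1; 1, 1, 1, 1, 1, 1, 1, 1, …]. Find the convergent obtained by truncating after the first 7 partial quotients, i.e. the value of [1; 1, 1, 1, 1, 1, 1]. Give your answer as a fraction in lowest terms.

21/13

Build up convergents one term at a time:
a_0 = 1: 1/1
a_1 = 1: 2/1
a_2 = 1: 3/2
a_3 = 1: 5/3
a_4 = 1: 8/5
a_5 = 1: 13/8
a_6 = 1: 21/13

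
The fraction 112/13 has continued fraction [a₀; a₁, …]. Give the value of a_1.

1

112 ÷ 13 → quotient 8, remainder 8
13 ÷ 8 → quotient 1, remainder 5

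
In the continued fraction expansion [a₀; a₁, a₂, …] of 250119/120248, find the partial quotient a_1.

250119 ÷ 120248 → quotient 2, remainder 9623
120248 ÷ 9623 → quotient 12, remainder 4772

12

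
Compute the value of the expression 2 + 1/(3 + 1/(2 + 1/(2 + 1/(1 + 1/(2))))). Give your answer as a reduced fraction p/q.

Build up convergents one term at a time:
a_0 = 2: 2/1
a_1 = 3: 7/3
a_2 = 2: 16/7
a_3 = 2: 39/17
a_4 = 1: 55/24
a_5 = 2: 149/65

149/65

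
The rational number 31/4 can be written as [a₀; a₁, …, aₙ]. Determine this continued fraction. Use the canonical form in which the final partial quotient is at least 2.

[7; 1, 3]

Apply division with remainder until the remainder is 0:
⌊31/4⌋ = 7, remainder 3
⌊4/3⌋ = 1, remainder 1
⌊3/1⌋ = 3, remainder 0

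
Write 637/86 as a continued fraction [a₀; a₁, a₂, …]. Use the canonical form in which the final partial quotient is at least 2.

Run the Euclidean algorithm, recording each quotient:
637 ÷ 86 → quotient 7, remainder 35
86 ÷ 35 → quotient 2, remainder 16
35 ÷ 16 → quotient 2, remainder 3
16 ÷ 3 → quotient 5, remainder 1
3 ÷ 1 → quotient 3, remainder 0

[7; 2, 2, 5, 3]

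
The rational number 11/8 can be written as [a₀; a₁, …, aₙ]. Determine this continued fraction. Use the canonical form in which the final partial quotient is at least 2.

[1; 2, 1, 2]

11 = 1·8 + 3, so a_0 = 1
8 = 2·3 + 2, so a_1 = 2
3 = 1·2 + 1, so a_2 = 1
2 = 2·1 + 0, so a_3 = 2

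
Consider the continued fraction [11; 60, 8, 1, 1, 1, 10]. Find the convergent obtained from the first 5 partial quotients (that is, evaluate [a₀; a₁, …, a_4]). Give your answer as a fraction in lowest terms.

11259/1022

Start with 1.
1 + 1/(1/1) = 1 + 1/1 = 2/1
8 + 1/(2/1) = 8 + 1/2 = 17/2
60 + 1/(17/2) = 60 + 2/17 = 1022/17
11 + 1/(1022/17) = 11 + 17/1022 = 11259/1022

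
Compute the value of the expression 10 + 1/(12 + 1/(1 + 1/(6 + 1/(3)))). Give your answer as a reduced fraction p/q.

Work from the innermost term outward:
Start with 3.
6 + 1/(3/1) = 6 + 1/3 = 19/3
1 + 1/(19/3) = 1 + 3/19 = 22/19
12 + 1/(22/19) = 12 + 19/22 = 283/22
10 + 1/(283/22) = 10 + 22/283 = 2852/283

2852/283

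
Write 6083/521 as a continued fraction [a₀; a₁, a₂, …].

⌊6083/521⌋ = 11, remainder 352
⌊521/352⌋ = 1, remainder 169
⌊352/169⌋ = 2, remainder 14
⌊169/14⌋ = 12, remainder 1
⌊14/1⌋ = 14, remainder 0

[11; 1, 2, 12, 14]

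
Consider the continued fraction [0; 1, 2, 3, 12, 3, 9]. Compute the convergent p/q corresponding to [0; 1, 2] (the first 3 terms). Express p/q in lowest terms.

a_0 = 0: 0/1
a_1 = 1: 1/1
a_2 = 2: 2/3

2/3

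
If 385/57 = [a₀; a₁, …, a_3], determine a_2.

3

385 = 6·57 + 43, so a_0 = 6
57 = 1·43 + 14, so a_1 = 1
43 = 3·14 + 1, so a_2 = 3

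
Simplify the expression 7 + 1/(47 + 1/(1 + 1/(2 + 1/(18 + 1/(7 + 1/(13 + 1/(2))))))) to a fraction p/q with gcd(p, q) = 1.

Start with 2.
13 + 1/(2/1) = 13 + 1/2 = 27/2
7 + 1/(27/2) = 7 + 2/27 = 191/27
18 + 1/(191/27) = 18 + 27/191 = 3465/191
2 + 1/(3465/191) = 2 + 191/3465 = 7121/3465
1 + 1/(7121/3465) = 1 + 3465/7121 = 10586/7121
47 + 1/(10586/7121) = 47 + 7121/10586 = 504663/10586
7 + 1/(504663/10586) = 7 + 10586/504663 = 3543227/504663

3543227/504663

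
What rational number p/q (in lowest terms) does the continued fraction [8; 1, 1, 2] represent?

43/5

a_0 = 8: 8/1
a_1 = 1: 9/1
a_2 = 1: 17/2
a_3 = 2: 43/5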